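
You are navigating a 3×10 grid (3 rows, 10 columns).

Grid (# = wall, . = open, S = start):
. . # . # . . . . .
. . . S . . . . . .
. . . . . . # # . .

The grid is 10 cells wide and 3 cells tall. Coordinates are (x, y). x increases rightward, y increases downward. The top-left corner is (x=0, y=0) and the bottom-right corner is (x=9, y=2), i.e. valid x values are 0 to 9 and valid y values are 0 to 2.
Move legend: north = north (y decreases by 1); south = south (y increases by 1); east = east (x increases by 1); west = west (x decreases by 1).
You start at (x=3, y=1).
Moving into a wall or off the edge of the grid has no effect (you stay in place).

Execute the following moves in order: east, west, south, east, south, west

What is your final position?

Start: (x=3, y=1)
  east (east): (x=3, y=1) -> (x=4, y=1)
  west (west): (x=4, y=1) -> (x=3, y=1)
  south (south): (x=3, y=1) -> (x=3, y=2)
  east (east): (x=3, y=2) -> (x=4, y=2)
  south (south): blocked, stay at (x=4, y=2)
  west (west): (x=4, y=2) -> (x=3, y=2)
Final: (x=3, y=2)

Answer: Final position: (x=3, y=2)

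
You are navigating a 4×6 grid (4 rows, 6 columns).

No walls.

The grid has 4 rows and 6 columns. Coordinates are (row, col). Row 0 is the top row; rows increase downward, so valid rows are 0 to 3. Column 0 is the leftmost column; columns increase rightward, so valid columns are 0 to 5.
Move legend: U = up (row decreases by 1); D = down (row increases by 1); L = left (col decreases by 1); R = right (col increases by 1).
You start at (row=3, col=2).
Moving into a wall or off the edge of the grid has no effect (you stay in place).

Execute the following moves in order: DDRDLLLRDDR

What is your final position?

Start: (row=3, col=2)
  D (down): blocked, stay at (row=3, col=2)
  D (down): blocked, stay at (row=3, col=2)
  R (right): (row=3, col=2) -> (row=3, col=3)
  D (down): blocked, stay at (row=3, col=3)
  L (left): (row=3, col=3) -> (row=3, col=2)
  L (left): (row=3, col=2) -> (row=3, col=1)
  L (left): (row=3, col=1) -> (row=3, col=0)
  R (right): (row=3, col=0) -> (row=3, col=1)
  D (down): blocked, stay at (row=3, col=1)
  D (down): blocked, stay at (row=3, col=1)
  R (right): (row=3, col=1) -> (row=3, col=2)
Final: (row=3, col=2)

Answer: Final position: (row=3, col=2)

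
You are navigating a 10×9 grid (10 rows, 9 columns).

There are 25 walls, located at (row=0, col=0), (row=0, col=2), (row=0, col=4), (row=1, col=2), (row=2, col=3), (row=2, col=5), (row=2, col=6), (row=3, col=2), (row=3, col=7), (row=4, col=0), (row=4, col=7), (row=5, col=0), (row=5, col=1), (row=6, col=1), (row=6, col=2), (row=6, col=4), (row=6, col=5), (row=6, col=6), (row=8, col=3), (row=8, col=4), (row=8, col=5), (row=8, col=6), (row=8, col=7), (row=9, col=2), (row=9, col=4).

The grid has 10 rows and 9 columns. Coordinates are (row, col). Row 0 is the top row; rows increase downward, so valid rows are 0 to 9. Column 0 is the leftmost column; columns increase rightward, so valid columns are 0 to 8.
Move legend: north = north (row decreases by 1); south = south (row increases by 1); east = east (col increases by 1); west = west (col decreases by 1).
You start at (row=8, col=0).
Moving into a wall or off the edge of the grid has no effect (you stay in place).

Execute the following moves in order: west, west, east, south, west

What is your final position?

Start: (row=8, col=0)
  west (west): blocked, stay at (row=8, col=0)
  west (west): blocked, stay at (row=8, col=0)
  east (east): (row=8, col=0) -> (row=8, col=1)
  south (south): (row=8, col=1) -> (row=9, col=1)
  west (west): (row=9, col=1) -> (row=9, col=0)
Final: (row=9, col=0)

Answer: Final position: (row=9, col=0)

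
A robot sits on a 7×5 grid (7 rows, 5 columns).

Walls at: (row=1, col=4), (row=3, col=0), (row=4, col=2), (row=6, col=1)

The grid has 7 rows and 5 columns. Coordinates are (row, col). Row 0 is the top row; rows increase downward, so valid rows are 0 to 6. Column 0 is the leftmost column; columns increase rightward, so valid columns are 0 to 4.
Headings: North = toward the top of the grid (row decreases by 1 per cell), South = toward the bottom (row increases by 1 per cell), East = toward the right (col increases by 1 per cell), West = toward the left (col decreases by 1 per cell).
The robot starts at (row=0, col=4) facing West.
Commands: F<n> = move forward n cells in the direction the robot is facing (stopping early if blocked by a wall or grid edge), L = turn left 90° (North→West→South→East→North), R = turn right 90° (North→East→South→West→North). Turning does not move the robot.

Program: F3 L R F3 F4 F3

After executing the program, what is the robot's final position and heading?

Start: (row=0, col=4), facing West
  F3: move forward 3, now at (row=0, col=1)
  L: turn left, now facing South
  R: turn right, now facing West
  F3: move forward 1/3 (blocked), now at (row=0, col=0)
  F4: move forward 0/4 (blocked), now at (row=0, col=0)
  F3: move forward 0/3 (blocked), now at (row=0, col=0)
Final: (row=0, col=0), facing West

Answer: Final position: (row=0, col=0), facing West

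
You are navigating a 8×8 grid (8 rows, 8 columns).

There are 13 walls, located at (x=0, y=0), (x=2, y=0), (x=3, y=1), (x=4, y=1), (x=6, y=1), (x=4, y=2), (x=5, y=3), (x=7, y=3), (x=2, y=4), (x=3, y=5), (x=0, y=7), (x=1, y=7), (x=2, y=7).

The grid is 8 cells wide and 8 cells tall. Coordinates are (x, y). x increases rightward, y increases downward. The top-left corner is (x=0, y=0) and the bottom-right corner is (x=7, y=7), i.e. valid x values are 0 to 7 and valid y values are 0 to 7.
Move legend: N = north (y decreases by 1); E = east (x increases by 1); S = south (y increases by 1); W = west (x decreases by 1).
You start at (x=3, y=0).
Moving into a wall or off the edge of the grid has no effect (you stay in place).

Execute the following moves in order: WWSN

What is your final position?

Start: (x=3, y=0)
  W (west): blocked, stay at (x=3, y=0)
  W (west): blocked, stay at (x=3, y=0)
  S (south): blocked, stay at (x=3, y=0)
  N (north): blocked, stay at (x=3, y=0)
Final: (x=3, y=0)

Answer: Final position: (x=3, y=0)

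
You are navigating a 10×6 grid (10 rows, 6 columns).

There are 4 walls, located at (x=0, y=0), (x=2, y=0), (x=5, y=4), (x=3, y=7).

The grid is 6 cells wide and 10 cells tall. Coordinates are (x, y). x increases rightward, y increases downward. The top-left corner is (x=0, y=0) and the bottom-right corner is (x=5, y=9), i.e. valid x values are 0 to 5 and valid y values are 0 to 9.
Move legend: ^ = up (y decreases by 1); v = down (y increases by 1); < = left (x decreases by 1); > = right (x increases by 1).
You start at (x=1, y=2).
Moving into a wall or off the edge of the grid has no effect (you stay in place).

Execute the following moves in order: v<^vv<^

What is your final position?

Start: (x=1, y=2)
  v (down): (x=1, y=2) -> (x=1, y=3)
  < (left): (x=1, y=3) -> (x=0, y=3)
  ^ (up): (x=0, y=3) -> (x=0, y=2)
  v (down): (x=0, y=2) -> (x=0, y=3)
  v (down): (x=0, y=3) -> (x=0, y=4)
  < (left): blocked, stay at (x=0, y=4)
  ^ (up): (x=0, y=4) -> (x=0, y=3)
Final: (x=0, y=3)

Answer: Final position: (x=0, y=3)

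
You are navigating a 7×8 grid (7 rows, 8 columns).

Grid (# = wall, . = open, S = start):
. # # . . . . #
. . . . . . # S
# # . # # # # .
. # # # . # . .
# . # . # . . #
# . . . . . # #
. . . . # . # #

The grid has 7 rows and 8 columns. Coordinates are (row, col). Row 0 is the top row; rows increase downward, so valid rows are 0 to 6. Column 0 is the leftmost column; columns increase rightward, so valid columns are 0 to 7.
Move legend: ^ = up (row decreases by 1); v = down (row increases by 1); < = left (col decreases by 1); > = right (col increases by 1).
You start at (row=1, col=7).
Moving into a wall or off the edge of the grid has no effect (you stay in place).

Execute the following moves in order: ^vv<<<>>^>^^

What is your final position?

Start: (row=1, col=7)
  ^ (up): blocked, stay at (row=1, col=7)
  v (down): (row=1, col=7) -> (row=2, col=7)
  v (down): (row=2, col=7) -> (row=3, col=7)
  < (left): (row=3, col=7) -> (row=3, col=6)
  < (left): blocked, stay at (row=3, col=6)
  < (left): blocked, stay at (row=3, col=6)
  > (right): (row=3, col=6) -> (row=3, col=7)
  > (right): blocked, stay at (row=3, col=7)
  ^ (up): (row=3, col=7) -> (row=2, col=7)
  > (right): blocked, stay at (row=2, col=7)
  ^ (up): (row=2, col=7) -> (row=1, col=7)
  ^ (up): blocked, stay at (row=1, col=7)
Final: (row=1, col=7)

Answer: Final position: (row=1, col=7)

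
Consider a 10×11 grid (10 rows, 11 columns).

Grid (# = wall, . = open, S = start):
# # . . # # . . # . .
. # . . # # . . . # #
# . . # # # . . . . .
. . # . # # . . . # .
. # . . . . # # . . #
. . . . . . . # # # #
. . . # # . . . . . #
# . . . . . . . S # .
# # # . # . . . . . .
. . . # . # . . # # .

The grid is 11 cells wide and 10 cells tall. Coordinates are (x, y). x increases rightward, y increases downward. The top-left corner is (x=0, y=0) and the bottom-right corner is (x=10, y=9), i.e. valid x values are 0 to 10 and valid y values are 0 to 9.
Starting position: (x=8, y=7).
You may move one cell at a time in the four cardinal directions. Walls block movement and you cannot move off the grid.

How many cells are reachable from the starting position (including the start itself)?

Answer: Reachable cells: 48

Derivation:
BFS flood-fill from (x=8, y=7):
  Distance 0: (x=8, y=7)
  Distance 1: (x=8, y=6), (x=7, y=7), (x=8, y=8)
  Distance 2: (x=7, y=6), (x=9, y=6), (x=6, y=7), (x=7, y=8), (x=9, y=8)
  Distance 3: (x=6, y=6), (x=5, y=7), (x=6, y=8), (x=10, y=8), (x=7, y=9)
  Distance 4: (x=6, y=5), (x=5, y=6), (x=4, y=7), (x=10, y=7), (x=5, y=8), (x=6, y=9), (x=10, y=9)
  Distance 5: (x=5, y=5), (x=3, y=7)
  Distance 6: (x=5, y=4), (x=4, y=5), (x=2, y=7), (x=3, y=8)
  Distance 7: (x=4, y=4), (x=3, y=5), (x=2, y=6), (x=1, y=7)
  Distance 8: (x=3, y=4), (x=2, y=5), (x=1, y=6)
  Distance 9: (x=3, y=3), (x=2, y=4), (x=1, y=5), (x=0, y=6)
  Distance 10: (x=0, y=5)
  Distance 11: (x=0, y=4)
  Distance 12: (x=0, y=3)
  Distance 13: (x=1, y=3)
  Distance 14: (x=1, y=2)
  Distance 15: (x=2, y=2)
  Distance 16: (x=2, y=1)
  Distance 17: (x=2, y=0), (x=3, y=1)
  Distance 18: (x=3, y=0)
Total reachable: 48 (grid has 71 open cells total)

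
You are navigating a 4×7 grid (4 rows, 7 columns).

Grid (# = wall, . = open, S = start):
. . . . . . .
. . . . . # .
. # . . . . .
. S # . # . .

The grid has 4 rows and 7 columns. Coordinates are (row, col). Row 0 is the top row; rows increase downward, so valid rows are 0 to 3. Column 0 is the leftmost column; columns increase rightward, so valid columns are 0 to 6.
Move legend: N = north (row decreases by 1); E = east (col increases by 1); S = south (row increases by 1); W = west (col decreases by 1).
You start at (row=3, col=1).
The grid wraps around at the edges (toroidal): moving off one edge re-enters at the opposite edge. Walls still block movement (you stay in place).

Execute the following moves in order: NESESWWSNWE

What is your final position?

Answer: Final position: (row=1, col=0)

Derivation:
Start: (row=3, col=1)
  N (north): blocked, stay at (row=3, col=1)
  E (east): blocked, stay at (row=3, col=1)
  S (south): (row=3, col=1) -> (row=0, col=1)
  E (east): (row=0, col=1) -> (row=0, col=2)
  S (south): (row=0, col=2) -> (row=1, col=2)
  W (west): (row=1, col=2) -> (row=1, col=1)
  W (west): (row=1, col=1) -> (row=1, col=0)
  S (south): (row=1, col=0) -> (row=2, col=0)
  N (north): (row=2, col=0) -> (row=1, col=0)
  W (west): (row=1, col=0) -> (row=1, col=6)
  E (east): (row=1, col=6) -> (row=1, col=0)
Final: (row=1, col=0)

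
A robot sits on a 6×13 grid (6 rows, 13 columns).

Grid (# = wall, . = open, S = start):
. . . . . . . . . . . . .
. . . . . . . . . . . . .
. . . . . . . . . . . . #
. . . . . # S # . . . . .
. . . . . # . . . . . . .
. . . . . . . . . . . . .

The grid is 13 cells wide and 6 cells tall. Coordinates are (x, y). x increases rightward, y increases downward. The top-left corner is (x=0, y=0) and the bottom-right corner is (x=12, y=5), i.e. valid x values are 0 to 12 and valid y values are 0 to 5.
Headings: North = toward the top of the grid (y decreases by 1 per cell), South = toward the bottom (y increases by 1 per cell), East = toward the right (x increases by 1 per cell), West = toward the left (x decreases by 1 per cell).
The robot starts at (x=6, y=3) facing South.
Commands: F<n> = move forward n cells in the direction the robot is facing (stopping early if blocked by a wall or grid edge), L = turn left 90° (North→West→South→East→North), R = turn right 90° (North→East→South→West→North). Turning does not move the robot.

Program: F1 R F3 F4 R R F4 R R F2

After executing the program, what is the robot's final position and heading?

Answer: Final position: (x=8, y=4), facing West

Derivation:
Start: (x=6, y=3), facing South
  F1: move forward 1, now at (x=6, y=4)
  R: turn right, now facing West
  F3: move forward 0/3 (blocked), now at (x=6, y=4)
  F4: move forward 0/4 (blocked), now at (x=6, y=4)
  R: turn right, now facing North
  R: turn right, now facing East
  F4: move forward 4, now at (x=10, y=4)
  R: turn right, now facing South
  R: turn right, now facing West
  F2: move forward 2, now at (x=8, y=4)
Final: (x=8, y=4), facing West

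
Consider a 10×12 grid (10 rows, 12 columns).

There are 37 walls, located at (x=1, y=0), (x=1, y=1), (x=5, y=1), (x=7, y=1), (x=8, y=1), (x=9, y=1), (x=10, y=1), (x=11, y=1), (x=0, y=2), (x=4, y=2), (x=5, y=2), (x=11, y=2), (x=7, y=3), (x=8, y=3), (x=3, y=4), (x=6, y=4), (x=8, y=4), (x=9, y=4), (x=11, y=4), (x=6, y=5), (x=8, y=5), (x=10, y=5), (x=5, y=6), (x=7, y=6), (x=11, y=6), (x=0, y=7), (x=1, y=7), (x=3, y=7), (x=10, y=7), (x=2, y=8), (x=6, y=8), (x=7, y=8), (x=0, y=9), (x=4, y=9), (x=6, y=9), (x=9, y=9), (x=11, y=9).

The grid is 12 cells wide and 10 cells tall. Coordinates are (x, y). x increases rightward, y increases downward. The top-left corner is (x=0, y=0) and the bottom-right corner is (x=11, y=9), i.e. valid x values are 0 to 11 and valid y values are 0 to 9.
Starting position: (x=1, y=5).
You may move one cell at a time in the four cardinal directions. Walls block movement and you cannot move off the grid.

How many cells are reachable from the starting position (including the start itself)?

BFS flood-fill from (x=1, y=5):
  Distance 0: (x=1, y=5)
  Distance 1: (x=1, y=4), (x=0, y=5), (x=2, y=5), (x=1, y=6)
  Distance 2: (x=1, y=3), (x=0, y=4), (x=2, y=4), (x=3, y=5), (x=0, y=6), (x=2, y=6)
  Distance 3: (x=1, y=2), (x=0, y=3), (x=2, y=3), (x=4, y=5), (x=3, y=6), (x=2, y=7)
  Distance 4: (x=2, y=2), (x=3, y=3), (x=4, y=4), (x=5, y=5), (x=4, y=6)
  Distance 5: (x=2, y=1), (x=3, y=2), (x=4, y=3), (x=5, y=4), (x=4, y=7)
  Distance 6: (x=2, y=0), (x=3, y=1), (x=5, y=3), (x=5, y=7), (x=4, y=8)
  Distance 7: (x=3, y=0), (x=4, y=1), (x=6, y=3), (x=6, y=7), (x=3, y=8), (x=5, y=8)
  Distance 8: (x=4, y=0), (x=6, y=2), (x=6, y=6), (x=7, y=7), (x=3, y=9), (x=5, y=9)
  Distance 9: (x=5, y=0), (x=6, y=1), (x=7, y=2), (x=8, y=7), (x=2, y=9)
  Distance 10: (x=6, y=0), (x=8, y=2), (x=8, y=6), (x=9, y=7), (x=8, y=8), (x=1, y=9)
  Distance 11: (x=7, y=0), (x=9, y=2), (x=9, y=6), (x=1, y=8), (x=9, y=8), (x=8, y=9)
  Distance 12: (x=8, y=0), (x=10, y=2), (x=9, y=3), (x=9, y=5), (x=10, y=6), (x=0, y=8), (x=10, y=8), (x=7, y=9)
  Distance 13: (x=9, y=0), (x=10, y=3), (x=11, y=8), (x=10, y=9)
  Distance 14: (x=10, y=0), (x=11, y=3), (x=10, y=4), (x=11, y=7)
  Distance 15: (x=11, y=0)
Total reachable: 78 (grid has 83 open cells total)

Answer: Reachable cells: 78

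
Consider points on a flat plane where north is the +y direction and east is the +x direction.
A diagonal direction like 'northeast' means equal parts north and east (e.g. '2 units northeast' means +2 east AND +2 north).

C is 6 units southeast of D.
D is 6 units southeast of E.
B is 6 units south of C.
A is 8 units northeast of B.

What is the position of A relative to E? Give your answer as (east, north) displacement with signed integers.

Answer: A is at (east=20, north=-10) relative to E.

Derivation:
Place E at the origin (east=0, north=0).
  D is 6 units southeast of E: delta (east=+6, north=-6); D at (east=6, north=-6).
  C is 6 units southeast of D: delta (east=+6, north=-6); C at (east=12, north=-12).
  B is 6 units south of C: delta (east=+0, north=-6); B at (east=12, north=-18).
  A is 8 units northeast of B: delta (east=+8, north=+8); A at (east=20, north=-10).
Therefore A relative to E: (east=20, north=-10).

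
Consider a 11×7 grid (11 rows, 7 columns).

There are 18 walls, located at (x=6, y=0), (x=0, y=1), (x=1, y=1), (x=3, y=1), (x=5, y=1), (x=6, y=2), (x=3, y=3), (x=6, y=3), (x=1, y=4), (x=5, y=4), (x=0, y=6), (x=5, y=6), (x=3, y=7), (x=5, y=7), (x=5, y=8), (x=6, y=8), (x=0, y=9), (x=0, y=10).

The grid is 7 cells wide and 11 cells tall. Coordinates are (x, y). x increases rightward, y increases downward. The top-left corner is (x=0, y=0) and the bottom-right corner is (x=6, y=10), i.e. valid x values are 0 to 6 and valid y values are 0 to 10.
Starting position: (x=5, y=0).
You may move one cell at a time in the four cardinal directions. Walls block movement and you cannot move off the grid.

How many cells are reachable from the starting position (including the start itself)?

BFS flood-fill from (x=5, y=0):
  Distance 0: (x=5, y=0)
  Distance 1: (x=4, y=0)
  Distance 2: (x=3, y=0), (x=4, y=1)
  Distance 3: (x=2, y=0), (x=4, y=2)
  Distance 4: (x=1, y=0), (x=2, y=1), (x=3, y=2), (x=5, y=2), (x=4, y=3)
  Distance 5: (x=0, y=0), (x=2, y=2), (x=5, y=3), (x=4, y=4)
  Distance 6: (x=1, y=2), (x=2, y=3), (x=3, y=4), (x=4, y=5)
  Distance 7: (x=0, y=2), (x=1, y=3), (x=2, y=4), (x=3, y=5), (x=5, y=5), (x=4, y=6)
  Distance 8: (x=0, y=3), (x=2, y=5), (x=6, y=5), (x=3, y=6), (x=4, y=7)
  Distance 9: (x=0, y=4), (x=6, y=4), (x=1, y=5), (x=2, y=6), (x=6, y=6), (x=4, y=8)
  Distance 10: (x=0, y=5), (x=1, y=6), (x=2, y=7), (x=6, y=7), (x=3, y=8), (x=4, y=9)
  Distance 11: (x=1, y=7), (x=2, y=8), (x=3, y=9), (x=5, y=9), (x=4, y=10)
  Distance 12: (x=0, y=7), (x=1, y=8), (x=2, y=9), (x=6, y=9), (x=3, y=10), (x=5, y=10)
  Distance 13: (x=0, y=8), (x=1, y=9), (x=2, y=10), (x=6, y=10)
  Distance 14: (x=1, y=10)
Total reachable: 58 (grid has 59 open cells total)

Answer: Reachable cells: 58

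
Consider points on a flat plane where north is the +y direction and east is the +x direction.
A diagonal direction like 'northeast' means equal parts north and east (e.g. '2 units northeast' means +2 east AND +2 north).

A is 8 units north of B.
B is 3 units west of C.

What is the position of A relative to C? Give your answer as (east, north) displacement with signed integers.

Answer: A is at (east=-3, north=8) relative to C.

Derivation:
Place C at the origin (east=0, north=0).
  B is 3 units west of C: delta (east=-3, north=+0); B at (east=-3, north=0).
  A is 8 units north of B: delta (east=+0, north=+8); A at (east=-3, north=8).
Therefore A relative to C: (east=-3, north=8).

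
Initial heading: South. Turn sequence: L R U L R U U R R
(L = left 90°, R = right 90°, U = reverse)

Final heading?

Answer: Final heading: South

Derivation:
Start: South
  L (left (90° counter-clockwise)) -> East
  R (right (90° clockwise)) -> South
  U (U-turn (180°)) -> North
  L (left (90° counter-clockwise)) -> West
  R (right (90° clockwise)) -> North
  U (U-turn (180°)) -> South
  U (U-turn (180°)) -> North
  R (right (90° clockwise)) -> East
  R (right (90° clockwise)) -> South
Final: South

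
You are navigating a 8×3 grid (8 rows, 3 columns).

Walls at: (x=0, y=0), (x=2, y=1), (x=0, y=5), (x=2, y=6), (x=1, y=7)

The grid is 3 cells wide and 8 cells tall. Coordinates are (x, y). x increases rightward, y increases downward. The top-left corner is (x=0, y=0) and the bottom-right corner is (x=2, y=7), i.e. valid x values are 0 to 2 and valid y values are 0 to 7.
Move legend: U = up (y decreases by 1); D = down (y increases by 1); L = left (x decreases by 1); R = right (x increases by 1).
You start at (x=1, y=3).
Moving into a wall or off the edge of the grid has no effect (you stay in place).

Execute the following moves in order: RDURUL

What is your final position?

Start: (x=1, y=3)
  R (right): (x=1, y=3) -> (x=2, y=3)
  D (down): (x=2, y=3) -> (x=2, y=4)
  U (up): (x=2, y=4) -> (x=2, y=3)
  R (right): blocked, stay at (x=2, y=3)
  U (up): (x=2, y=3) -> (x=2, y=2)
  L (left): (x=2, y=2) -> (x=1, y=2)
Final: (x=1, y=2)

Answer: Final position: (x=1, y=2)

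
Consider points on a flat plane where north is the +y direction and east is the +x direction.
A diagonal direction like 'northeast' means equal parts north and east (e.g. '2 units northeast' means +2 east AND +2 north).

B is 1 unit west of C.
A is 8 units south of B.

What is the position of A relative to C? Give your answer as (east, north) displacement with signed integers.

Answer: A is at (east=-1, north=-8) relative to C.

Derivation:
Place C at the origin (east=0, north=0).
  B is 1 unit west of C: delta (east=-1, north=+0); B at (east=-1, north=0).
  A is 8 units south of B: delta (east=+0, north=-8); A at (east=-1, north=-8).
Therefore A relative to C: (east=-1, north=-8).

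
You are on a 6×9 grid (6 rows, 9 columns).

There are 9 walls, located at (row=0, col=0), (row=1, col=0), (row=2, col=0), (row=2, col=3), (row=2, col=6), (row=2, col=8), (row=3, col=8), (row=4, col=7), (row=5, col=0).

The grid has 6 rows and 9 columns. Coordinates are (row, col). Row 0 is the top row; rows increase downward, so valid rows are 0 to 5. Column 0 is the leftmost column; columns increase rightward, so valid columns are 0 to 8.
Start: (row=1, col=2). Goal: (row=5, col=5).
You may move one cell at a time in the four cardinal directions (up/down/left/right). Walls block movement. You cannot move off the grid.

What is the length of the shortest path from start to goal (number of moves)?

BFS from (row=1, col=2) until reaching (row=5, col=5):
  Distance 0: (row=1, col=2)
  Distance 1: (row=0, col=2), (row=1, col=1), (row=1, col=3), (row=2, col=2)
  Distance 2: (row=0, col=1), (row=0, col=3), (row=1, col=4), (row=2, col=1), (row=3, col=2)
  Distance 3: (row=0, col=4), (row=1, col=5), (row=2, col=4), (row=3, col=1), (row=3, col=3), (row=4, col=2)
  Distance 4: (row=0, col=5), (row=1, col=6), (row=2, col=5), (row=3, col=0), (row=3, col=4), (row=4, col=1), (row=4, col=3), (row=5, col=2)
  Distance 5: (row=0, col=6), (row=1, col=7), (row=3, col=5), (row=4, col=0), (row=4, col=4), (row=5, col=1), (row=5, col=3)
  Distance 6: (row=0, col=7), (row=1, col=8), (row=2, col=7), (row=3, col=6), (row=4, col=5), (row=5, col=4)
  Distance 7: (row=0, col=8), (row=3, col=7), (row=4, col=6), (row=5, col=5)  <- goal reached here
One shortest path (7 moves): (row=1, col=2) -> (row=1, col=3) -> (row=1, col=4) -> (row=1, col=5) -> (row=2, col=5) -> (row=3, col=5) -> (row=4, col=5) -> (row=5, col=5)

Answer: Shortest path length: 7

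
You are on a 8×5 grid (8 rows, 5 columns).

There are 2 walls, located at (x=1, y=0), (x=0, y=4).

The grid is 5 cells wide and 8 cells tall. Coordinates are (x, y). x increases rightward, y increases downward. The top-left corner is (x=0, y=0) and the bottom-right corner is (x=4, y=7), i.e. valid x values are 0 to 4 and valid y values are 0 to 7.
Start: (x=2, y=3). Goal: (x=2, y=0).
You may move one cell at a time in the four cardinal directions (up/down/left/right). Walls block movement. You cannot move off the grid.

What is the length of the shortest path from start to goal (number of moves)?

Answer: Shortest path length: 3

Derivation:
BFS from (x=2, y=3) until reaching (x=2, y=0):
  Distance 0: (x=2, y=3)
  Distance 1: (x=2, y=2), (x=1, y=3), (x=3, y=3), (x=2, y=4)
  Distance 2: (x=2, y=1), (x=1, y=2), (x=3, y=2), (x=0, y=3), (x=4, y=3), (x=1, y=4), (x=3, y=4), (x=2, y=5)
  Distance 3: (x=2, y=0), (x=1, y=1), (x=3, y=1), (x=0, y=2), (x=4, y=2), (x=4, y=4), (x=1, y=5), (x=3, y=5), (x=2, y=6)  <- goal reached here
One shortest path (3 moves): (x=2, y=3) -> (x=2, y=2) -> (x=2, y=1) -> (x=2, y=0)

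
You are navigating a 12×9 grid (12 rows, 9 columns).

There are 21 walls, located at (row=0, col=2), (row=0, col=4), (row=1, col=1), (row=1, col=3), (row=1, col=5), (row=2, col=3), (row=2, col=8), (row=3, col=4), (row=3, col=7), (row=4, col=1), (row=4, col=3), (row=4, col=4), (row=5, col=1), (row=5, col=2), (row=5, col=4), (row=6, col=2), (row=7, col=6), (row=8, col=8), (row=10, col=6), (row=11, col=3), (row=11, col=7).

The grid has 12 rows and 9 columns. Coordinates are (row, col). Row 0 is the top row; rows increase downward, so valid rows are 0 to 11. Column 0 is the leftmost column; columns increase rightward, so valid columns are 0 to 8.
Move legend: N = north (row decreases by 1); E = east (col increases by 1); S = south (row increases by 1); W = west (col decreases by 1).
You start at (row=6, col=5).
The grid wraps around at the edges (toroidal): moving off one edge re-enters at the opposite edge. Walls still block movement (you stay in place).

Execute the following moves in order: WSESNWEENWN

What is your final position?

Start: (row=6, col=5)
  W (west): (row=6, col=5) -> (row=6, col=4)
  S (south): (row=6, col=4) -> (row=7, col=4)
  E (east): (row=7, col=4) -> (row=7, col=5)
  S (south): (row=7, col=5) -> (row=8, col=5)
  N (north): (row=8, col=5) -> (row=7, col=5)
  W (west): (row=7, col=5) -> (row=7, col=4)
  E (east): (row=7, col=4) -> (row=7, col=5)
  E (east): blocked, stay at (row=7, col=5)
  N (north): (row=7, col=5) -> (row=6, col=5)
  W (west): (row=6, col=5) -> (row=6, col=4)
  N (north): blocked, stay at (row=6, col=4)
Final: (row=6, col=4)

Answer: Final position: (row=6, col=4)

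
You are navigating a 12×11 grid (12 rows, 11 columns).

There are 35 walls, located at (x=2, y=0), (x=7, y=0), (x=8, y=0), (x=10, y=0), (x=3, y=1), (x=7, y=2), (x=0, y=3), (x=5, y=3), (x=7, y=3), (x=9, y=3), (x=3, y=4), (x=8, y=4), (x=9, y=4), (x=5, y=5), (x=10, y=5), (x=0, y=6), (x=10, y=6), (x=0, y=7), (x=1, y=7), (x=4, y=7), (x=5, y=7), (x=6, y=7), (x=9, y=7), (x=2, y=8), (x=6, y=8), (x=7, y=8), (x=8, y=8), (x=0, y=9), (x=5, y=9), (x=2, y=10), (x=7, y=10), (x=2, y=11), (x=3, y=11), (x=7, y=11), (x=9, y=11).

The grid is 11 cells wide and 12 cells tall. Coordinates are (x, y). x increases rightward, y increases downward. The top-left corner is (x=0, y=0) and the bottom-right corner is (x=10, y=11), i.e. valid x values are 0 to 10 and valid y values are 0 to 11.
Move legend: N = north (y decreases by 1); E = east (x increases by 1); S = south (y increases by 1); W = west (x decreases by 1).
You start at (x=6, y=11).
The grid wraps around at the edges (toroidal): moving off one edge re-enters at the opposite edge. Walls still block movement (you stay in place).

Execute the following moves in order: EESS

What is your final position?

Answer: Final position: (x=6, y=1)

Derivation:
Start: (x=6, y=11)
  E (east): blocked, stay at (x=6, y=11)
  E (east): blocked, stay at (x=6, y=11)
  S (south): (x=6, y=11) -> (x=6, y=0)
  S (south): (x=6, y=0) -> (x=6, y=1)
Final: (x=6, y=1)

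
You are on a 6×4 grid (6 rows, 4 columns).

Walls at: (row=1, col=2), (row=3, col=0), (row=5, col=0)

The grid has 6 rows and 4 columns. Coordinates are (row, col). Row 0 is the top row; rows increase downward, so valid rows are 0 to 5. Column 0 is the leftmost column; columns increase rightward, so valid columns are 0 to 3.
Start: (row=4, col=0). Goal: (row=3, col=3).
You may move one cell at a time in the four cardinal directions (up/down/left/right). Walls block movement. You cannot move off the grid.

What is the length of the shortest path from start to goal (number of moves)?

BFS from (row=4, col=0) until reaching (row=3, col=3):
  Distance 0: (row=4, col=0)
  Distance 1: (row=4, col=1)
  Distance 2: (row=3, col=1), (row=4, col=2), (row=5, col=1)
  Distance 3: (row=2, col=1), (row=3, col=2), (row=4, col=3), (row=5, col=2)
  Distance 4: (row=1, col=1), (row=2, col=0), (row=2, col=2), (row=3, col=3), (row=5, col=3)  <- goal reached here
One shortest path (4 moves): (row=4, col=0) -> (row=4, col=1) -> (row=4, col=2) -> (row=4, col=3) -> (row=3, col=3)

Answer: Shortest path length: 4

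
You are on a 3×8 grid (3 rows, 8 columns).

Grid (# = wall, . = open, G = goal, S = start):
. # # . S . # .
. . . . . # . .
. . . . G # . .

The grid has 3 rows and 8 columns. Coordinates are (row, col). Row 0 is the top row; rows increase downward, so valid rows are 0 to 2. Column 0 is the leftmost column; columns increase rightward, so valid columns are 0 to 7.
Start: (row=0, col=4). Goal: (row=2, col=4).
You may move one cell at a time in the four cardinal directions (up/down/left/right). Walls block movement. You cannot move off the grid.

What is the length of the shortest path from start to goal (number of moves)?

Answer: Shortest path length: 2

Derivation:
BFS from (row=0, col=4) until reaching (row=2, col=4):
  Distance 0: (row=0, col=4)
  Distance 1: (row=0, col=3), (row=0, col=5), (row=1, col=4)
  Distance 2: (row=1, col=3), (row=2, col=4)  <- goal reached here
One shortest path (2 moves): (row=0, col=4) -> (row=1, col=4) -> (row=2, col=4)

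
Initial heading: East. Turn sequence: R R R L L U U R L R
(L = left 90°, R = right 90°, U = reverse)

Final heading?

Answer: Final heading: West

Derivation:
Start: East
  R (right (90° clockwise)) -> South
  R (right (90° clockwise)) -> West
  R (right (90° clockwise)) -> North
  L (left (90° counter-clockwise)) -> West
  L (left (90° counter-clockwise)) -> South
  U (U-turn (180°)) -> North
  U (U-turn (180°)) -> South
  R (right (90° clockwise)) -> West
  L (left (90° counter-clockwise)) -> South
  R (right (90° clockwise)) -> West
Final: West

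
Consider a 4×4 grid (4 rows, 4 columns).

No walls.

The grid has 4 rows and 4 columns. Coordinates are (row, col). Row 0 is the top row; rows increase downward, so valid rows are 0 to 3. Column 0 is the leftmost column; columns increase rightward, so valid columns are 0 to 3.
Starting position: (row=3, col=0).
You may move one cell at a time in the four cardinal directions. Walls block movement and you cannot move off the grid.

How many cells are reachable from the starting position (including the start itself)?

Answer: Reachable cells: 16

Derivation:
BFS flood-fill from (row=3, col=0):
  Distance 0: (row=3, col=0)
  Distance 1: (row=2, col=0), (row=3, col=1)
  Distance 2: (row=1, col=0), (row=2, col=1), (row=3, col=2)
  Distance 3: (row=0, col=0), (row=1, col=1), (row=2, col=2), (row=3, col=3)
  Distance 4: (row=0, col=1), (row=1, col=2), (row=2, col=3)
  Distance 5: (row=0, col=2), (row=1, col=3)
  Distance 6: (row=0, col=3)
Total reachable: 16 (grid has 16 open cells total)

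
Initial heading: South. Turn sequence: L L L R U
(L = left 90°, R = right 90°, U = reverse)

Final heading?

Start: South
  L (left (90° counter-clockwise)) -> East
  L (left (90° counter-clockwise)) -> North
  L (left (90° counter-clockwise)) -> West
  R (right (90° clockwise)) -> North
  U (U-turn (180°)) -> South
Final: South

Answer: Final heading: South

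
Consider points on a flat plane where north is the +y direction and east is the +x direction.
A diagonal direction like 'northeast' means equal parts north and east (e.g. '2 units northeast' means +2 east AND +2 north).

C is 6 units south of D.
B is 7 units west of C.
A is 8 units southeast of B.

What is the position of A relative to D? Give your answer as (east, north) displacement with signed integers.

Answer: A is at (east=1, north=-14) relative to D.

Derivation:
Place D at the origin (east=0, north=0).
  C is 6 units south of D: delta (east=+0, north=-6); C at (east=0, north=-6).
  B is 7 units west of C: delta (east=-7, north=+0); B at (east=-7, north=-6).
  A is 8 units southeast of B: delta (east=+8, north=-8); A at (east=1, north=-14).
Therefore A relative to D: (east=1, north=-14).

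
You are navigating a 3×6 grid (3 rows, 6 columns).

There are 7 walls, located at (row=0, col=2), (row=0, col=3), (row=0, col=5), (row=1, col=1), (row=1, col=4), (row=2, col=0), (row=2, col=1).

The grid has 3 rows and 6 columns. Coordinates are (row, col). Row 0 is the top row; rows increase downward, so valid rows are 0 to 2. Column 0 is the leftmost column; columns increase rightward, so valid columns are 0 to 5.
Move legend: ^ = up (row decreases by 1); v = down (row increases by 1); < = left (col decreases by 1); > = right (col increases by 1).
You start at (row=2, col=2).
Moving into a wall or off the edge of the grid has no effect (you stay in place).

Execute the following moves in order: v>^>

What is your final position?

Start: (row=2, col=2)
  v (down): blocked, stay at (row=2, col=2)
  > (right): (row=2, col=2) -> (row=2, col=3)
  ^ (up): (row=2, col=3) -> (row=1, col=3)
  > (right): blocked, stay at (row=1, col=3)
Final: (row=1, col=3)

Answer: Final position: (row=1, col=3)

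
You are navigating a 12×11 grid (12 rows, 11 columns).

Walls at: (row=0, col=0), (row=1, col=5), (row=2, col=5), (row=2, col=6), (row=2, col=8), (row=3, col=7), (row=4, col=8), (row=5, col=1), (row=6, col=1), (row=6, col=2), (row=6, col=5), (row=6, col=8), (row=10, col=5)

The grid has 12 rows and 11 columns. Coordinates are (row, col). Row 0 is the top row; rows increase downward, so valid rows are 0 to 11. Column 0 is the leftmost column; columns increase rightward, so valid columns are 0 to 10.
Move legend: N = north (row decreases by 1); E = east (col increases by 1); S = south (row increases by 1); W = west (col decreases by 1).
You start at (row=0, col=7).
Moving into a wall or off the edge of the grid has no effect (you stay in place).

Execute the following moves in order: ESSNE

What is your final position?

Start: (row=0, col=7)
  E (east): (row=0, col=7) -> (row=0, col=8)
  S (south): (row=0, col=8) -> (row=1, col=8)
  S (south): blocked, stay at (row=1, col=8)
  N (north): (row=1, col=8) -> (row=0, col=8)
  E (east): (row=0, col=8) -> (row=0, col=9)
Final: (row=0, col=9)

Answer: Final position: (row=0, col=9)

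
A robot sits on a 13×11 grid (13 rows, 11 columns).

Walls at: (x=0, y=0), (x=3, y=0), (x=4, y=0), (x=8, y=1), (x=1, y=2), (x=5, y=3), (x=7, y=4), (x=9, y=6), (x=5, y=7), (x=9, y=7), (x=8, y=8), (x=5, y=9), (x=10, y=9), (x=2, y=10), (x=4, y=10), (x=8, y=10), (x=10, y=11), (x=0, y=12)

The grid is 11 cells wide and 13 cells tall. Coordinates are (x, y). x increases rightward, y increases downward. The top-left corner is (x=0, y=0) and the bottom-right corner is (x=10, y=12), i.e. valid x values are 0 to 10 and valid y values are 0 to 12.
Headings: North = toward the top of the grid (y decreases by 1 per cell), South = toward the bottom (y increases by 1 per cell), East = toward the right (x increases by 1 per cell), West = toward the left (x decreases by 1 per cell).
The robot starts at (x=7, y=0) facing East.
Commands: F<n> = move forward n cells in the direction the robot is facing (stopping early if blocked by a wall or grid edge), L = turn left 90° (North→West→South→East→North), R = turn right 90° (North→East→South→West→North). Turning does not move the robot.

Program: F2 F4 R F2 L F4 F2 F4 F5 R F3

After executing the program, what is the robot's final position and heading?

Start: (x=7, y=0), facing East
  F2: move forward 2, now at (x=9, y=0)
  F4: move forward 1/4 (blocked), now at (x=10, y=0)
  R: turn right, now facing South
  F2: move forward 2, now at (x=10, y=2)
  L: turn left, now facing East
  F4: move forward 0/4 (blocked), now at (x=10, y=2)
  F2: move forward 0/2 (blocked), now at (x=10, y=2)
  F4: move forward 0/4 (blocked), now at (x=10, y=2)
  F5: move forward 0/5 (blocked), now at (x=10, y=2)
  R: turn right, now facing South
  F3: move forward 3, now at (x=10, y=5)
Final: (x=10, y=5), facing South

Answer: Final position: (x=10, y=5), facing South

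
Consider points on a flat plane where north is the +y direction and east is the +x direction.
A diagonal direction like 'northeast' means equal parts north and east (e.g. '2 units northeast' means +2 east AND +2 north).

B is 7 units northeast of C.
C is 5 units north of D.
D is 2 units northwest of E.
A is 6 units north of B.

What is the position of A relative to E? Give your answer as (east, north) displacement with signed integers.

Answer: A is at (east=5, north=20) relative to E.

Derivation:
Place E at the origin (east=0, north=0).
  D is 2 units northwest of E: delta (east=-2, north=+2); D at (east=-2, north=2).
  C is 5 units north of D: delta (east=+0, north=+5); C at (east=-2, north=7).
  B is 7 units northeast of C: delta (east=+7, north=+7); B at (east=5, north=14).
  A is 6 units north of B: delta (east=+0, north=+6); A at (east=5, north=20).
Therefore A relative to E: (east=5, north=20).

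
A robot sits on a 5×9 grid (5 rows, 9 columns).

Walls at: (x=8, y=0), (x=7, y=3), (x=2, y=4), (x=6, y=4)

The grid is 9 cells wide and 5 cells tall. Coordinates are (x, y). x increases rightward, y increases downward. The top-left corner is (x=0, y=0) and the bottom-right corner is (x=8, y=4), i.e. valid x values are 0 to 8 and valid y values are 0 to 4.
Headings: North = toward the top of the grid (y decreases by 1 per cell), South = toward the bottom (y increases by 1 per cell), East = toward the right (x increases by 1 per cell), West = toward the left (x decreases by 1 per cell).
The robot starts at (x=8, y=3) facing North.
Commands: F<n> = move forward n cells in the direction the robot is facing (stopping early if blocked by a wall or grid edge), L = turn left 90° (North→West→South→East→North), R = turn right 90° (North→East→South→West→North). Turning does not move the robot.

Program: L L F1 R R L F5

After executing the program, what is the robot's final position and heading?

Answer: Final position: (x=7, y=4), facing West

Derivation:
Start: (x=8, y=3), facing North
  L: turn left, now facing West
  L: turn left, now facing South
  F1: move forward 1, now at (x=8, y=4)
  R: turn right, now facing West
  R: turn right, now facing North
  L: turn left, now facing West
  F5: move forward 1/5 (blocked), now at (x=7, y=4)
Final: (x=7, y=4), facing West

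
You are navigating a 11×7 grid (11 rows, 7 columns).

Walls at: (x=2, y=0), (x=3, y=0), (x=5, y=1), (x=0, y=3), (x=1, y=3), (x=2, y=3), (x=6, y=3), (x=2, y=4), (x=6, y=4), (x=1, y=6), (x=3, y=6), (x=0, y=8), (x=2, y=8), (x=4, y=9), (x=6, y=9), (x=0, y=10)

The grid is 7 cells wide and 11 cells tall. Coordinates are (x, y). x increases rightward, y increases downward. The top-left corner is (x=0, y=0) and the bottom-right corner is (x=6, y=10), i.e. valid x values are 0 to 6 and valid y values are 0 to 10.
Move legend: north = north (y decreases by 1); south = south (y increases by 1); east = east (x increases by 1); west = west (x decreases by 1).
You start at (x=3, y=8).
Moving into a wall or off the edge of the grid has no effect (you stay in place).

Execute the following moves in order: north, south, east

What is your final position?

Start: (x=3, y=8)
  north (north): (x=3, y=8) -> (x=3, y=7)
  south (south): (x=3, y=7) -> (x=3, y=8)
  east (east): (x=3, y=8) -> (x=4, y=8)
Final: (x=4, y=8)

Answer: Final position: (x=4, y=8)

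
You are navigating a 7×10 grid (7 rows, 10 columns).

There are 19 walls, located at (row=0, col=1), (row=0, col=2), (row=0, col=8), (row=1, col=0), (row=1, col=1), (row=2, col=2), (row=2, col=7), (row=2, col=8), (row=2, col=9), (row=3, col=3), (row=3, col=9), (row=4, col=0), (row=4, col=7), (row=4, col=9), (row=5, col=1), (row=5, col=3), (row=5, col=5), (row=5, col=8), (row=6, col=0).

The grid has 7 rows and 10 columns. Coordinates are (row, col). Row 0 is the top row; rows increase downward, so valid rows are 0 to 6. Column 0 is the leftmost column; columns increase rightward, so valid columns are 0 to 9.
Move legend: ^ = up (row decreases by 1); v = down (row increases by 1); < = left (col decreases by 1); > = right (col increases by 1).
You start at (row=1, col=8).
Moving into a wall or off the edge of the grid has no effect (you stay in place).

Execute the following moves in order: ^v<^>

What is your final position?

Answer: Final position: (row=0, col=7)

Derivation:
Start: (row=1, col=8)
  ^ (up): blocked, stay at (row=1, col=8)
  v (down): blocked, stay at (row=1, col=8)
  < (left): (row=1, col=8) -> (row=1, col=7)
  ^ (up): (row=1, col=7) -> (row=0, col=7)
  > (right): blocked, stay at (row=0, col=7)
Final: (row=0, col=7)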